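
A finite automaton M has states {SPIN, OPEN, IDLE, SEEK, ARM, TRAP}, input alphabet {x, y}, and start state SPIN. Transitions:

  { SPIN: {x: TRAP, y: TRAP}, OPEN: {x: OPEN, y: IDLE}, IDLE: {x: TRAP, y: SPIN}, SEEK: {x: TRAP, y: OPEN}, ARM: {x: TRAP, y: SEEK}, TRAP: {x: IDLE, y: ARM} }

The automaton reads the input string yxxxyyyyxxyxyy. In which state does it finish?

Trace: SPIN -y-> TRAP -x-> IDLE -x-> TRAP -x-> IDLE -y-> SPIN -y-> TRAP -y-> ARM -y-> SEEK -x-> TRAP -x-> IDLE -y-> SPIN -x-> TRAP -y-> ARM -y-> SEEK

SEEK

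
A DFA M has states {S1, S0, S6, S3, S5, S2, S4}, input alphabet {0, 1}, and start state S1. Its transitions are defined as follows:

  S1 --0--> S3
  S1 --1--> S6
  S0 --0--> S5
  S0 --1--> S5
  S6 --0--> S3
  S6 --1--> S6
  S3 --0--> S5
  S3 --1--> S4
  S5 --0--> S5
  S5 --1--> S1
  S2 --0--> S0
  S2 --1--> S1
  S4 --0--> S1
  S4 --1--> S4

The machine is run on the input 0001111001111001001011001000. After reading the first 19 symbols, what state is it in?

Trace: S1 -0-> S3 -0-> S5 -0-> S5 -1-> S1 -1-> S6 -1-> S6 -1-> S6 -0-> S3 -0-> S5 -1-> S1 -1-> S6 -1-> S6 -1-> S6 -0-> S3 -0-> S5 -1-> S1 -0-> S3 -0-> S5 -1-> S1
After 19 symbols: S1.

S1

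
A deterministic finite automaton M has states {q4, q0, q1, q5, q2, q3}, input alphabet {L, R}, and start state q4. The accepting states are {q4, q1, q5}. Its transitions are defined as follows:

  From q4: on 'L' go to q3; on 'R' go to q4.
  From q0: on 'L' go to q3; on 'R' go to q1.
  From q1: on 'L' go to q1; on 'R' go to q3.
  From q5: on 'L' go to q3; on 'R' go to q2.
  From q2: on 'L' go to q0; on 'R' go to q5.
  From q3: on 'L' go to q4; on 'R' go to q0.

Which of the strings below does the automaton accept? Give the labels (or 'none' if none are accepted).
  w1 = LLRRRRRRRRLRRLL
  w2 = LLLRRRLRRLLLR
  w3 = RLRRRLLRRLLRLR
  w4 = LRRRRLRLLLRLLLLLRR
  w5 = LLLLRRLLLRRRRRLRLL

w1: q4 → q3 → q4 → q4 → q4 → q4 → q4 → q4 → q4 → q4 → q4 → q3 → q0 → q1 → q1 → q1  → end q1, accepted
w2: q4 → q3 → q4 → q3 → q0 → q1 → q3 → q4 → q4 → q4 → q3 → q4 → q3 → q0  → end q0, rejected
w3: q4 → q4 → q3 → q0 → q1 → q3 → q4 → q3 → q0 → q1 → q1 → q1 → q3 → q4 → q4  → end q4, accepted
w4: q4 → q3 → q0 → q1 → q3 → q0 → q3 → q0 → q3 → q4 → q3 → q0 → q3 → q4 → q3 → q4 → q3 → q0 → q1  → end q1, accepted
w5: q4 → q3 → q4 → q3 → q4 → q4 → q4 → q3 → q4 → q3 → q0 → q1 → q3 → q0 → q1 → q1 → q3 → q4 → q3  → end q3, rejected

w1, w3, w4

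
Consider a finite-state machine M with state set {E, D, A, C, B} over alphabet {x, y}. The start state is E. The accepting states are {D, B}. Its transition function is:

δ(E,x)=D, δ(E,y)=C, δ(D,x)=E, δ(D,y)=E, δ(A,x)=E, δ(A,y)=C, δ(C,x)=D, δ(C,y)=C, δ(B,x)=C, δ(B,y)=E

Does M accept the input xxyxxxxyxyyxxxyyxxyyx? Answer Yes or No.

E → D → E → C → D → E → D → E → C → D → E → C → D → E → D → E → C → D → E → C → C → D
End state D is accepting.

Yes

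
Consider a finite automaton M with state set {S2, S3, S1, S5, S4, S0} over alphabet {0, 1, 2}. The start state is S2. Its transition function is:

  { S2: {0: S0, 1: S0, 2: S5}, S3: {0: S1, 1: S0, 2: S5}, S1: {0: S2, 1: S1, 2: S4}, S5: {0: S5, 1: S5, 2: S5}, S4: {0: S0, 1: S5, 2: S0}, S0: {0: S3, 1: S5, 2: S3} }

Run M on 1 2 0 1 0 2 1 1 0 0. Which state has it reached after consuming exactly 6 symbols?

S2 → S0 → S3 → S1 → S1 → S2 → S5
After 6 symbols: S5.

S5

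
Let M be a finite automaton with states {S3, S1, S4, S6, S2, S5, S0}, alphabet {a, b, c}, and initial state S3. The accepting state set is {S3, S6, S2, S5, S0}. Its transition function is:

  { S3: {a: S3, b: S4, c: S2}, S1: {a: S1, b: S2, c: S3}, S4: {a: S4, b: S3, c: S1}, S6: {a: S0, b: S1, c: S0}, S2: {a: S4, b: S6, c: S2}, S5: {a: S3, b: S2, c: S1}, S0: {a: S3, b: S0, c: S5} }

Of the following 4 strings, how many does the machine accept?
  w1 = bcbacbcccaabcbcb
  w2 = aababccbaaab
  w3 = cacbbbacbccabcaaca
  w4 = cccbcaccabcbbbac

2

w1:
  start at S3
  read 'b': S3 → S4
  read 'c': S4 → S1
  read 'b': S1 → S2
  read 'a': S2 → S4
  read 'c': S4 → S1
  read 'b': S1 → S2
  read 'c': S2 → S2
  read 'c': S2 → S2
  read 'c': S2 → S2
  read 'a': S2 → S4
  read 'a': S4 → S4
  read 'b': S4 → S3
  read 'c': S3 → S2
  read 'b': S2 → S6
  read 'c': S6 → S0
  read 'b': S0 → S0
  end S0, accepted
w2:
  start at S3
  read 'a': S3 → S3
  read 'a': S3 → S3
  read 'b': S3 → S4
  read 'a': S4 → S4
  read 'b': S4 → S3
  read 'c': S3 → S2
  read 'c': S2 → S2
  read 'b': S2 → S6
  read 'a': S6 → S0
  read 'a': S0 → S3
  read 'a': S3 → S3
  read 'b': S3 → S4
  end S4, rejected
w3:
  start at S3
  read 'c': S3 → S2
  read 'a': S2 → S4
  read 'c': S4 → S1
  read 'b': S1 → S2
  read 'b': S2 → S6
  read 'b': S6 → S1
  read 'a': S1 → S1
  read 'c': S1 → S3
  read 'b': S3 → S4
  read 'c': S4 → S1
  read 'c': S1 → S3
  read 'a': S3 → S3
  read 'b': S3 → S4
  read 'c': S4 → S1
  read 'a': S1 → S1
  read 'a': S1 → S1
  read 'c': S1 → S3
  read 'a': S3 → S3
  end S3, accepted
w4:
  start at S3
  read 'c': S3 → S2
  read 'c': S2 → S2
  read 'c': S2 → S2
  read 'b': S2 → S6
  read 'c': S6 → S0
  read 'a': S0 → S3
  read 'c': S3 → S2
  read 'c': S2 → S2
  read 'a': S2 → S4
  read 'b': S4 → S3
  read 'c': S3 → S2
  read 'b': S2 → S6
  read 'b': S6 → S1
  read 'b': S1 → S2
  read 'a': S2 → S4
  read 'c': S4 → S1
  end S1, rejected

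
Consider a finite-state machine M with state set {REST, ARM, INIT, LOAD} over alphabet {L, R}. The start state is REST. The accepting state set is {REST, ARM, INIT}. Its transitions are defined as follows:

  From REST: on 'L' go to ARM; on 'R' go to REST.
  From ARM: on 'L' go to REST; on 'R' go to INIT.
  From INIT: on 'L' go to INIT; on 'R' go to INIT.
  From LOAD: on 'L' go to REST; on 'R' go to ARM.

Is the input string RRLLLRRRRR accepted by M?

Yes

Trace: REST -R-> REST -R-> REST -L-> ARM -L-> REST -L-> ARM -R-> INIT -R-> INIT -R-> INIT -R-> INIT -R-> INIT
End state INIT is accepting.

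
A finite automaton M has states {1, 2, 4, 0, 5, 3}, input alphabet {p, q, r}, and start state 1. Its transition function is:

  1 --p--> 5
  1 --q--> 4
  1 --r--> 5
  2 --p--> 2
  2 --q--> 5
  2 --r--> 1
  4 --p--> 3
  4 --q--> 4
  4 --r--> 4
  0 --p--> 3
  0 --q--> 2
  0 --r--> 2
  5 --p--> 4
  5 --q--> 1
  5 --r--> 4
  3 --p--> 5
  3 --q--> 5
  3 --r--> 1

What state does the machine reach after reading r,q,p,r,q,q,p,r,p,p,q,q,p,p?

1 → 5 → 1 → 5 → 4 → 4 → 4 → 3 → 1 → 5 → 4 → 4 → 4 → 3 → 5

5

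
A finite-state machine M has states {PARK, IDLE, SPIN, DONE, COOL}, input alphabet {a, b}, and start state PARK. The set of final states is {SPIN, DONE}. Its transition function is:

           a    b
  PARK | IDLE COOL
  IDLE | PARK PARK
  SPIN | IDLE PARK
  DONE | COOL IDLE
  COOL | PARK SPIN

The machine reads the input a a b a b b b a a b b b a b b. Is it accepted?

Trace: PARK -a-> IDLE -a-> PARK -b-> COOL -a-> PARK -b-> COOL -b-> SPIN -b-> PARK -a-> IDLE -a-> PARK -b-> COOL -b-> SPIN -b-> PARK -a-> IDLE -b-> PARK -b-> COOL
End state COOL is not accepting.

No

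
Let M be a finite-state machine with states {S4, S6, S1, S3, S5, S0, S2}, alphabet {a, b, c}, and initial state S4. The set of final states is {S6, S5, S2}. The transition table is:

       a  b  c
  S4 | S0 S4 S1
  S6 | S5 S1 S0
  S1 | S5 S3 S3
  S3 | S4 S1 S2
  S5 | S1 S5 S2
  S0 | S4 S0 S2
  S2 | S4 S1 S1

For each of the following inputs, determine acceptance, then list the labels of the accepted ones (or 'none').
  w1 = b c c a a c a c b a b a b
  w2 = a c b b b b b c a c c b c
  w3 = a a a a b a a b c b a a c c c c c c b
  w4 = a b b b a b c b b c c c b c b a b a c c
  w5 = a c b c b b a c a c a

w1: Trace: S4 -b-> S4 -c-> S1 -c-> S3 -a-> S4 -a-> S0 -c-> S2 -a-> S4 -c-> S1 -b-> S3 -a-> S4 -b-> S4 -a-> S0 -b-> S0  → end S0, rejected
w2: Trace: S4 -a-> S0 -c-> S2 -b-> S1 -b-> S3 -b-> S1 -b-> S3 -b-> S1 -c-> S3 -a-> S4 -c-> S1 -c-> S3 -b-> S1 -c-> S3  → end S3, rejected
w3: Trace: S4 -a-> S0 -a-> S4 -a-> S0 -a-> S4 -b-> S4 -a-> S0 -a-> S4 -b-> S4 -c-> S1 -b-> S3 -a-> S4 -a-> S0 -c-> S2 -c-> S1 -c-> S3 -c-> S2 -c-> S1 -c-> S3 -b-> S1  → end S1, rejected
w4: Trace: S4 -a-> S0 -b-> S0 -b-> S0 -b-> S0 -a-> S4 -b-> S4 -c-> S1 -b-> S3 -b-> S1 -c-> S3 -c-> S2 -c-> S1 -b-> S3 -c-> S2 -b-> S1 -a-> S5 -b-> S5 -a-> S1 -c-> S3 -c-> S2  → end S2, accepted
w5: Trace: S4 -a-> S0 -c-> S2 -b-> S1 -c-> S3 -b-> S1 -b-> S3 -a-> S4 -c-> S1 -a-> S5 -c-> S2 -a-> S4  → end S4, rejected

w4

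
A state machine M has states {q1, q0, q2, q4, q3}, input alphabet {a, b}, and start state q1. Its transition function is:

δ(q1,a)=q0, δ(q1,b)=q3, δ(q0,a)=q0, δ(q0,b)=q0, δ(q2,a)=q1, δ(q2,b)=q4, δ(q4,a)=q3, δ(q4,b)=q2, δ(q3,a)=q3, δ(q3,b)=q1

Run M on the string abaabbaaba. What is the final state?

q0

Trace: q1 -a-> q0 -b-> q0 -a-> q0 -a-> q0 -b-> q0 -b-> q0 -a-> q0 -a-> q0 -b-> q0 -a-> q0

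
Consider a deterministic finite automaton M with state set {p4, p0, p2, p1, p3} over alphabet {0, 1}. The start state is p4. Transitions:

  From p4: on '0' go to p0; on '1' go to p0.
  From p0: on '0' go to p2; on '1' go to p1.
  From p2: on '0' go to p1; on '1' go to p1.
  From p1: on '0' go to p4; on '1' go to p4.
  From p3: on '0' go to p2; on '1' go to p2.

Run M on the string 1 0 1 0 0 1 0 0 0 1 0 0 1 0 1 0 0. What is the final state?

start at p4
read '1': p4 → p0
read '0': p0 → p2
read '1': p2 → p1
read '0': p1 → p4
read '0': p4 → p0
read '1': p0 → p1
read '0': p1 → p4
read '0': p4 → p0
read '0': p0 → p2
read '1': p2 → p1
read '0': p1 → p4
read '0': p4 → p0
read '1': p0 → p1
read '0': p1 → p4
read '1': p4 → p0
read '0': p0 → p2
read '0': p2 → p1

p1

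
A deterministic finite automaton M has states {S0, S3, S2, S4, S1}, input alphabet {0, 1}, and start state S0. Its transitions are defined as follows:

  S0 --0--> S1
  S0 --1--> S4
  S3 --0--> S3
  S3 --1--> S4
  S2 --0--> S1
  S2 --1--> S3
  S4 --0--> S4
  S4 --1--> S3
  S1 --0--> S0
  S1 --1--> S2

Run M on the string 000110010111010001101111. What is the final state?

S0 → S1 → S0 → S1 → S2 → S3 → S3 → S3 → S4 → S4 → S3 → S4 → S3 → S3 → S4 → S4 → S4 → S4 → S3 → S4 → S4 → S3 → S4 → S3 → S4

S4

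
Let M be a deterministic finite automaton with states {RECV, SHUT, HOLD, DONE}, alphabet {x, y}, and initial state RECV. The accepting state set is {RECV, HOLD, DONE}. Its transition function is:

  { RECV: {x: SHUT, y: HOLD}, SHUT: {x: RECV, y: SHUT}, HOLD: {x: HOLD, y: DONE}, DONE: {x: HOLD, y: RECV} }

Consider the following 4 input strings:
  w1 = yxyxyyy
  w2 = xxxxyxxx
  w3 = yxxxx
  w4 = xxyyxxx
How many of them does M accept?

4

w1: RECV → HOLD → HOLD → DONE → HOLD → DONE → RECV → HOLD  → end HOLD, accepted
w2: RECV → SHUT → RECV → SHUT → RECV → HOLD → HOLD → HOLD → HOLD  → end HOLD, accepted
w3: RECV → HOLD → HOLD → HOLD → HOLD → HOLD  → end HOLD, accepted
w4: RECV → SHUT → RECV → HOLD → DONE → HOLD → HOLD → HOLD  → end HOLD, accepted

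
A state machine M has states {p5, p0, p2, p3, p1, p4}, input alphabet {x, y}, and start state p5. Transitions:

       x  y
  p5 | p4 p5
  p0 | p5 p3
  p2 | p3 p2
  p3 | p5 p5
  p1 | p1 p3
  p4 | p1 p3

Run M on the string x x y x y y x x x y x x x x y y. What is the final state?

p5

start at p5
read 'x': p5 → p4
read 'x': p4 → p1
read 'y': p1 → p3
read 'x': p3 → p5
read 'y': p5 → p5
read 'y': p5 → p5
read 'x': p5 → p4
read 'x': p4 → p1
read 'x': p1 → p1
read 'y': p1 → p3
read 'x': p3 → p5
read 'x': p5 → p4
read 'x': p4 → p1
read 'x': p1 → p1
read 'y': p1 → p3
read 'y': p3 → p5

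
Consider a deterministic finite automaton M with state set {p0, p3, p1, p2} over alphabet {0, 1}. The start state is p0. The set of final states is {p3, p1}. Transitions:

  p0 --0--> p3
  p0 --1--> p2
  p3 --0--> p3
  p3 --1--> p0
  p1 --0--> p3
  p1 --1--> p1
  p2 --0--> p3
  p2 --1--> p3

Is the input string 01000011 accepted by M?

No

p0 → p3 → p0 → p3 → p3 → p3 → p3 → p0 → p2
End state p2 is not accepting.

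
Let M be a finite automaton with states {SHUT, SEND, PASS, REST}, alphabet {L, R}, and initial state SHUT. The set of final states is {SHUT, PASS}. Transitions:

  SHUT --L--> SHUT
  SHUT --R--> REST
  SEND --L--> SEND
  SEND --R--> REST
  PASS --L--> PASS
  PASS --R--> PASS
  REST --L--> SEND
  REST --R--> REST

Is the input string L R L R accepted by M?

No

SHUT → SHUT → REST → SEND → REST
End state REST is not accepting.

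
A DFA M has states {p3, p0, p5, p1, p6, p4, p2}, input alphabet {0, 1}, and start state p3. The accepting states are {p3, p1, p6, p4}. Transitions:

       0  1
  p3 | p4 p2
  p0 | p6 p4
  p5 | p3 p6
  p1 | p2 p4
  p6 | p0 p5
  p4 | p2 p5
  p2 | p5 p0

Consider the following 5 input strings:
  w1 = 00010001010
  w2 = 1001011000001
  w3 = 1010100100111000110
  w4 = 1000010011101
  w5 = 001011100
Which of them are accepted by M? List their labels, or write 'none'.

w1:
  start at p3
  read '0': p3 → p4
  read '0': p4 → p2
  read '0': p2 → p5
  read '1': p5 → p6
  read '0': p6 → p0
  read '0': p0 → p6
  read '0': p6 → p0
  read '1': p0 → p4
  read '0': p4 → p2
  read '1': p2 → p0
  read '0': p0 → p6
  end p6, accepted
w2:
  start at p3
  read '1': p3 → p2
  read '0': p2 → p5
  read '0': p5 → p3
  read '1': p3 → p2
  read '0': p2 → p5
  read '1': p5 → p6
  read '1': p6 → p5
  read '0': p5 → p3
  read '0': p3 → p4
  read '0': p4 → p2
  read '0': p2 → p5
  read '0': p5 → p3
  read '1': p3 → p2
  end p2, rejected
w3:
  start at p3
  read '1': p3 → p2
  read '0': p2 → p5
  read '1': p5 → p6
  read '0': p6 → p0
  read '1': p0 → p4
  read '0': p4 → p2
  read '0': p2 → p5
  read '1': p5 → p6
  read '0': p6 → p0
  read '0': p0 → p6
  read '1': p6 → p5
  read '1': p5 → p6
  read '1': p6 → p5
  read '0': p5 → p3
  read '0': p3 → p4
  read '0': p4 → p2
  read '1': p2 → p0
  read '1': p0 → p4
  read '0': p4 → p2
  end p2, rejected
w4:
  start at p3
  read '1': p3 → p2
  read '0': p2 → p5
  read '0': p5 → p3
  read '0': p3 → p4
  read '0': p4 → p2
  read '1': p2 → p0
  read '0': p0 → p6
  read '0': p6 → p0
  read '1': p0 → p4
  read '1': p4 → p5
  read '1': p5 → p6
  read '0': p6 → p0
  read '1': p0 → p4
  end p4, accepted
w5:
  start at p3
  read '0': p3 → p4
  read '0': p4 → p2
  read '1': p2 → p0
  read '0': p0 → p6
  read '1': p6 → p5
  read '1': p5 → p6
  read '1': p6 → p5
  read '0': p5 → p3
  read '0': p3 → p4
  end p4, accepted

w1, w4, w5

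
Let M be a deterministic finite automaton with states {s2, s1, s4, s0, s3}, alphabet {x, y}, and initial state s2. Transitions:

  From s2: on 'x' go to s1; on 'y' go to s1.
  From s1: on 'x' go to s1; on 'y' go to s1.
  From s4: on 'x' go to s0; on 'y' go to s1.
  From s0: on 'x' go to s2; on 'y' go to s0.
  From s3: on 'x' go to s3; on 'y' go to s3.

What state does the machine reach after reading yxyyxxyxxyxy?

s2 → s1 → s1 → s1 → s1 → s1 → s1 → s1 → s1 → s1 → s1 → s1 → s1

s1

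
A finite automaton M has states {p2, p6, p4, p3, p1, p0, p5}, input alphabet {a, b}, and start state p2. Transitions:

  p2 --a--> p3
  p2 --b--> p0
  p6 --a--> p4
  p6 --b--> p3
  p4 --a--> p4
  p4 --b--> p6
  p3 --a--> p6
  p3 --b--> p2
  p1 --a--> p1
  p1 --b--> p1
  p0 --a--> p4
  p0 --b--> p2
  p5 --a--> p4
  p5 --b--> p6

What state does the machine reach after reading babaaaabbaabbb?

Trace: p2 -b-> p0 -a-> p4 -b-> p6 -a-> p4 -a-> p4 -a-> p4 -a-> p4 -b-> p6 -b-> p3 -a-> p6 -a-> p4 -b-> p6 -b-> p3 -b-> p2

p2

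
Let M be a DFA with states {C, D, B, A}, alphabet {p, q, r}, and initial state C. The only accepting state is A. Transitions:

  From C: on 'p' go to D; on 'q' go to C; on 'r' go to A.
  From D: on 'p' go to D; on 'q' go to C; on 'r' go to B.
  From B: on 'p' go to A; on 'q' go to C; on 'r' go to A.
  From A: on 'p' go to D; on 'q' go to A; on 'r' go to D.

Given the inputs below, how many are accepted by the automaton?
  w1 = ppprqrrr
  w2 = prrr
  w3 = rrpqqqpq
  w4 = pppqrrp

0

w1: C → D → D → D → B → C → A → D → B  → end B, rejected
w2: C → D → B → A → D  → end D, rejected
w3: C → A → D → D → C → C → C → D → C  → end C, rejected
w4: C → D → D → D → C → A → D → D  → end D, rejected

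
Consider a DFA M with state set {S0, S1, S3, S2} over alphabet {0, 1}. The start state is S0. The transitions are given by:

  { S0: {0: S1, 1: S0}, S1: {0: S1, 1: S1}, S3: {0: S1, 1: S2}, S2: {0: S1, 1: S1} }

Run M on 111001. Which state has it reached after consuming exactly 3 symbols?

S0

S0 → S0 → S0 → S0
After 3 symbols: S0.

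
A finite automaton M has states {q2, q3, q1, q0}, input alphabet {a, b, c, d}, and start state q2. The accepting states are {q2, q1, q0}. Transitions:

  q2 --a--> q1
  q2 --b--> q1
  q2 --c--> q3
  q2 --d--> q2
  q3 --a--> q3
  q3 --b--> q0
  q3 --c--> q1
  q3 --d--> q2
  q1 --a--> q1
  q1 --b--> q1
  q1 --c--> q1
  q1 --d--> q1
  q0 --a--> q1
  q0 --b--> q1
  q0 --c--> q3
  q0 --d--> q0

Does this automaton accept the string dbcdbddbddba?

Yes

start at q2
read 'd': q2 → q2
read 'b': q2 → q1
read 'c': q1 → q1
read 'd': q1 → q1
read 'b': q1 → q1
read 'd': q1 → q1
read 'd': q1 → q1
read 'b': q1 → q1
read 'd': q1 → q1
read 'd': q1 → q1
read 'b': q1 → q1
read 'a': q1 → q1
End state q1 is accepting.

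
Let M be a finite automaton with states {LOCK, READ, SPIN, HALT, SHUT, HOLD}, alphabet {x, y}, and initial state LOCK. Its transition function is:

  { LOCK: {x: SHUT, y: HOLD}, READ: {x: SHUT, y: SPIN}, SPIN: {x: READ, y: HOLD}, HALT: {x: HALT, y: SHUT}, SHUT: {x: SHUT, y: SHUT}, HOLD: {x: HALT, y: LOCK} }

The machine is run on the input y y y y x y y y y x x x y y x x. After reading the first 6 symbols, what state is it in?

SHUT

LOCK → HOLD → LOCK → HOLD → LOCK → SHUT → SHUT
After 6 symbols: SHUT.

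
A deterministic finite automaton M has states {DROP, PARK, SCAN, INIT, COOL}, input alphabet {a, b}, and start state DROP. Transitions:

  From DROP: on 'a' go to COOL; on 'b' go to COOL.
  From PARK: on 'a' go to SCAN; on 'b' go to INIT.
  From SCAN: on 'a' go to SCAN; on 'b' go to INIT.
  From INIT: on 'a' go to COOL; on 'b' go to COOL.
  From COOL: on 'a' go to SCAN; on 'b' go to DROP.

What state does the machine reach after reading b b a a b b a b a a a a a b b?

COOL

DROP → COOL → DROP → COOL → SCAN → INIT → COOL → SCAN → INIT → COOL → SCAN → SCAN → SCAN → SCAN → INIT → COOL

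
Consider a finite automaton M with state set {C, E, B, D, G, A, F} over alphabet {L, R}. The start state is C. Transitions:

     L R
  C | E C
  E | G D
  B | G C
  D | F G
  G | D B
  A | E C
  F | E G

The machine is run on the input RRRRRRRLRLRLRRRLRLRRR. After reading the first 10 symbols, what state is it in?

C → C → C → C → C → C → C → C → E → D → F
After 10 symbols: F.

F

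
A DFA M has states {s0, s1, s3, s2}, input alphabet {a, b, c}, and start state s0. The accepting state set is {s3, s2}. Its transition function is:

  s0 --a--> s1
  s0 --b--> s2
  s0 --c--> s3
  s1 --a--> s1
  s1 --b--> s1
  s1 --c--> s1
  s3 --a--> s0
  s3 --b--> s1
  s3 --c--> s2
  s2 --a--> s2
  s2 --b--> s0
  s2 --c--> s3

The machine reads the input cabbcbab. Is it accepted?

s0 → s3 → s0 → s2 → s0 → s3 → s1 → s1 → s1
End state s1 is not accepting.

No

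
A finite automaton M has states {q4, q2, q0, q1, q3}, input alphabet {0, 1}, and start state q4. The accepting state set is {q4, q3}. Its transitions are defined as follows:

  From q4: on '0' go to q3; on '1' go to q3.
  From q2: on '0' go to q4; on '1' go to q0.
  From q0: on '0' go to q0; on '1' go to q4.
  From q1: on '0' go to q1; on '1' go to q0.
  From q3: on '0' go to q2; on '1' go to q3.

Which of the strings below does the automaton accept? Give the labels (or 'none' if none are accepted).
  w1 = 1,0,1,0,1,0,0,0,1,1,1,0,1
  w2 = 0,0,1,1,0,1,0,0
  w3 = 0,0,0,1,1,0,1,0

w1: Trace: q4 -1-> q3 -0-> q2 -1-> q0 -0-> q0 -1-> q4 -0-> q3 -0-> q2 -0-> q4 -1-> q3 -1-> q3 -1-> q3 -0-> q2 -1-> q0  → end q0, rejected
w2: Trace: q4 -0-> q3 -0-> q2 -1-> q0 -1-> q4 -0-> q3 -1-> q3 -0-> q2 -0-> q4  → end q4, accepted
w3: Trace: q4 -0-> q3 -0-> q2 -0-> q4 -1-> q3 -1-> q3 -0-> q2 -1-> q0 -0-> q0  → end q0, rejected

w2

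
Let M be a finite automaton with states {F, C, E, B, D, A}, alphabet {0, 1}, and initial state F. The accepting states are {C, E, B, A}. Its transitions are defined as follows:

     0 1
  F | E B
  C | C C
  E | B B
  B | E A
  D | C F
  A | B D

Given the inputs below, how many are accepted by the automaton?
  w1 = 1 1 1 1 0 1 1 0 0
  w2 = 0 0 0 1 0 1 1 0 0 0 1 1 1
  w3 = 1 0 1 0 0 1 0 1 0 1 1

w1:
  start at F
  read '1': F → B
  read '1': B → A
  read '1': A → D
  read '1': D → F
  read '0': F → E
  read '1': E → B
  read '1': B → A
  read '0': A → B
  read '0': B → E
  end E, accepted
w2:
  start at F
  read '0': F → E
  read '0': E → B
  read '0': B → E
  read '1': E → B
  read '0': B → E
  read '1': E → B
  read '1': B → A
  read '0': A → B
  read '0': B → E
  read '0': E → B
  read '1': B → A
  read '1': A → D
  read '1': D → F
  end F, rejected
w3:
  start at F
  read '1': F → B
  read '0': B → E
  read '1': E → B
  read '0': B → E
  read '0': E → B
  read '1': B → A
  read '0': A → B
  read '1': B → A
  read '0': A → B
  read '1': B → A
  read '1': A → D
  end D, rejected

1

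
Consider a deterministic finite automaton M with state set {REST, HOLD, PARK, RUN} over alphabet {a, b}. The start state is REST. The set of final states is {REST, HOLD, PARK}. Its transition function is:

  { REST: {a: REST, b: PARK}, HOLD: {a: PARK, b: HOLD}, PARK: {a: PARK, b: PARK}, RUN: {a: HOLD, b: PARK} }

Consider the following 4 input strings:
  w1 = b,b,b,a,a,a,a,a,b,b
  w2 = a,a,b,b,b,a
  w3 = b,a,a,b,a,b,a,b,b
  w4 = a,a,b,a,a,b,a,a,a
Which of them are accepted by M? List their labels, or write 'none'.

w1: Trace: REST -b-> PARK -b-> PARK -b-> PARK -a-> PARK -a-> PARK -a-> PARK -a-> PARK -a-> PARK -b-> PARK -b-> PARK  → end PARK, accepted
w2: Trace: REST -a-> REST -a-> REST -b-> PARK -b-> PARK -b-> PARK -a-> PARK  → end PARK, accepted
w3: Trace: REST -b-> PARK -a-> PARK -a-> PARK -b-> PARK -a-> PARK -b-> PARK -a-> PARK -b-> PARK -b-> PARK  → end PARK, accepted
w4: Trace: REST -a-> REST -a-> REST -b-> PARK -a-> PARK -a-> PARK -b-> PARK -a-> PARK -a-> PARK -a-> PARK  → end PARK, accepted

w1, w2, w3, w4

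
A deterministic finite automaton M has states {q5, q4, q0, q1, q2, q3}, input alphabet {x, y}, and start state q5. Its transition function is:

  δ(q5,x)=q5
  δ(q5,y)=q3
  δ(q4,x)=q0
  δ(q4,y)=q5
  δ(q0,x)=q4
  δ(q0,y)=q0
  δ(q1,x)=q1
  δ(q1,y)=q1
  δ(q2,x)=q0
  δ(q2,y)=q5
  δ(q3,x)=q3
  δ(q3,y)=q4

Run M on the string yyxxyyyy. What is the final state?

q5

q5 → q3 → q4 → q0 → q4 → q5 → q3 → q4 → q5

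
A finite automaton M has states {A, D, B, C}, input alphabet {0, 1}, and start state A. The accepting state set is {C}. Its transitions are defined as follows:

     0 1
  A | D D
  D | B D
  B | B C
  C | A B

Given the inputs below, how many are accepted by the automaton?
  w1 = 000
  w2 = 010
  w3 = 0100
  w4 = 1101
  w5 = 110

1

w1: A → D → B → B  → end B, rejected
w2: A → D → D → B  → end B, rejected
w3: A → D → D → B → B  → end B, rejected
w4: A → D → D → B → C  → end C, accepted
w5: A → D → D → B  → end B, rejected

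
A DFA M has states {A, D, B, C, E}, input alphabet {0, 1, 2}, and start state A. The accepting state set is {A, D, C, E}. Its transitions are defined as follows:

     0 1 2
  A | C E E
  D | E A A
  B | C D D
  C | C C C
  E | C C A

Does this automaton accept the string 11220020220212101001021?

Trace: A -1-> E -1-> C -2-> C -2-> C -0-> C -0-> C -2-> C -0-> C -2-> C -2-> C -0-> C -2-> C -1-> C -2-> C -1-> C -0-> C -1-> C -0-> C -0-> C -1-> C -0-> C -2-> C -1-> C
End state C is accepting.

Yes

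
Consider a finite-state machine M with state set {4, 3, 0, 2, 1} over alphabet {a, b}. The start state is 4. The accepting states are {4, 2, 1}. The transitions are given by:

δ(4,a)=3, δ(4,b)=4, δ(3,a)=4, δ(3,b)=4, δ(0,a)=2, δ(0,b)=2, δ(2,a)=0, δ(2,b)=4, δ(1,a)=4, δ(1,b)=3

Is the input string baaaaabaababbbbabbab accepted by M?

Yes

Trace: 4 -b-> 4 -a-> 3 -a-> 4 -a-> 3 -a-> 4 -a-> 3 -b-> 4 -a-> 3 -a-> 4 -b-> 4 -a-> 3 -b-> 4 -b-> 4 -b-> 4 -b-> 4 -a-> 3 -b-> 4 -b-> 4 -a-> 3 -b-> 4
End state 4 is accepting.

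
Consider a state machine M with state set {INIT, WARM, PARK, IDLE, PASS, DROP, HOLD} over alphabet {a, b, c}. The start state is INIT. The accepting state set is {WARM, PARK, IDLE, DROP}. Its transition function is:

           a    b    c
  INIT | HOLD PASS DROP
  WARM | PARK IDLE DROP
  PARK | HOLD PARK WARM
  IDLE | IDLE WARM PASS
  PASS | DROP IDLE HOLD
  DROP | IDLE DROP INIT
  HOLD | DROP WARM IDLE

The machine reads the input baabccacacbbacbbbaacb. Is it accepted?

Yes

start at INIT
read 'b': INIT → PASS
read 'a': PASS → DROP
read 'a': DROP → IDLE
read 'b': IDLE → WARM
read 'c': WARM → DROP
read 'c': DROP → INIT
read 'a': INIT → HOLD
read 'c': HOLD → IDLE
read 'a': IDLE → IDLE
read 'c': IDLE → PASS
read 'b': PASS → IDLE
read 'b': IDLE → WARM
read 'a': WARM → PARK
read 'c': PARK → WARM
read 'b': WARM → IDLE
read 'b': IDLE → WARM
read 'b': WARM → IDLE
read 'a': IDLE → IDLE
read 'a': IDLE → IDLE
read 'c': IDLE → PASS
read 'b': PASS → IDLE
End state IDLE is accepting.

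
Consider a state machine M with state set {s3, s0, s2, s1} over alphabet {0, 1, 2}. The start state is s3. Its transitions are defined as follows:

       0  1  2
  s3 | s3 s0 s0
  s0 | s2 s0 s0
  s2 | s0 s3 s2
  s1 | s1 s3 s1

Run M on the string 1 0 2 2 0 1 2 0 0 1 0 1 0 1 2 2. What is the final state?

Trace: s3 -1-> s0 -0-> s2 -2-> s2 -2-> s2 -0-> s0 -1-> s0 -2-> s0 -0-> s2 -0-> s0 -1-> s0 -0-> s2 -1-> s3 -0-> s3 -1-> s0 -2-> s0 -2-> s0

s0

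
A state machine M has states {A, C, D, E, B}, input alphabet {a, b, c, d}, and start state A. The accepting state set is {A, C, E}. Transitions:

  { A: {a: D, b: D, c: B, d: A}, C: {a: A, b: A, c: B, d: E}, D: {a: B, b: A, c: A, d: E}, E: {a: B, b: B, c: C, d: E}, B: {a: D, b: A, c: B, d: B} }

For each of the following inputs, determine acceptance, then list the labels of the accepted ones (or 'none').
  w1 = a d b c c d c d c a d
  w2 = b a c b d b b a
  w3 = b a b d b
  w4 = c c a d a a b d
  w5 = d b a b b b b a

w1, w4

w1: A → D → E → B → B → B → B → B → B → B → D → E  → end E, accepted
w2: A → D → B → B → A → A → D → A → D  → end D, rejected
w3: A → D → B → A → A → D  → end D, rejected
w4: A → B → B → D → E → B → D → A → A  → end A, accepted
w5: A → A → D → B → A → D → A → D → B  → end B, rejected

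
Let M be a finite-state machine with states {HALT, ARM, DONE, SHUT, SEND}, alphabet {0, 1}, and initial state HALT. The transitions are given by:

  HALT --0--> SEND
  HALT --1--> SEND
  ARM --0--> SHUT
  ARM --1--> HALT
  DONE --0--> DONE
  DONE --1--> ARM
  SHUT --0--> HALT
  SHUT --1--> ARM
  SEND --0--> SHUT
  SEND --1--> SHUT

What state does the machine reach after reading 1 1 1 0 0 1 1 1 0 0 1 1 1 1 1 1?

HALT → SEND → SHUT → ARM → SHUT → HALT → SEND → SHUT → ARM → SHUT → HALT → SEND → SHUT → ARM → HALT → SEND → SHUT

SHUT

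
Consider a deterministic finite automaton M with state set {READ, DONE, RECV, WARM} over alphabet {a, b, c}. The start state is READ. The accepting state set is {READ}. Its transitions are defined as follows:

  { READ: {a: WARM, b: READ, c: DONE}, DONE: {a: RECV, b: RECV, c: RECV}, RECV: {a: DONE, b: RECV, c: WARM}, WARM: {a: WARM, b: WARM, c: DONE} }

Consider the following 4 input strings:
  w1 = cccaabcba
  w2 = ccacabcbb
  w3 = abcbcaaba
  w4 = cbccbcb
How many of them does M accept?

w1: READ → DONE → RECV → WARM → WARM → WARM → WARM → DONE → RECV → DONE  → end DONE, rejected
w2: READ → DONE → RECV → DONE → RECV → DONE → RECV → WARM → WARM → WARM  → end WARM, rejected
w3: READ → WARM → WARM → DONE → RECV → WARM → WARM → WARM → WARM → WARM  → end WARM, rejected
w4: READ → DONE → RECV → WARM → DONE → RECV → WARM → WARM  → end WARM, rejected

0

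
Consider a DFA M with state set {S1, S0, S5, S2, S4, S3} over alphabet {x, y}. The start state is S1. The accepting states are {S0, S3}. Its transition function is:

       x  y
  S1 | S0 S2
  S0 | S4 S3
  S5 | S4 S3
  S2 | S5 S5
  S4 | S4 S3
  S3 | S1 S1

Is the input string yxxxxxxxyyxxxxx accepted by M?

No

S1 → S2 → S5 → S4 → S4 → S4 → S4 → S4 → S4 → S3 → S1 → S0 → S4 → S4 → S4 → S4
End state S4 is not accepting.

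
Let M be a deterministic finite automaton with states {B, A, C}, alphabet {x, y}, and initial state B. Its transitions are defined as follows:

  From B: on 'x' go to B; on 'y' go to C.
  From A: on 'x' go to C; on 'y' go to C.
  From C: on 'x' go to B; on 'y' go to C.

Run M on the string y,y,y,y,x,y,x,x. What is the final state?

B

Trace: B -y-> C -y-> C -y-> C -y-> C -x-> B -y-> C -x-> B -x-> B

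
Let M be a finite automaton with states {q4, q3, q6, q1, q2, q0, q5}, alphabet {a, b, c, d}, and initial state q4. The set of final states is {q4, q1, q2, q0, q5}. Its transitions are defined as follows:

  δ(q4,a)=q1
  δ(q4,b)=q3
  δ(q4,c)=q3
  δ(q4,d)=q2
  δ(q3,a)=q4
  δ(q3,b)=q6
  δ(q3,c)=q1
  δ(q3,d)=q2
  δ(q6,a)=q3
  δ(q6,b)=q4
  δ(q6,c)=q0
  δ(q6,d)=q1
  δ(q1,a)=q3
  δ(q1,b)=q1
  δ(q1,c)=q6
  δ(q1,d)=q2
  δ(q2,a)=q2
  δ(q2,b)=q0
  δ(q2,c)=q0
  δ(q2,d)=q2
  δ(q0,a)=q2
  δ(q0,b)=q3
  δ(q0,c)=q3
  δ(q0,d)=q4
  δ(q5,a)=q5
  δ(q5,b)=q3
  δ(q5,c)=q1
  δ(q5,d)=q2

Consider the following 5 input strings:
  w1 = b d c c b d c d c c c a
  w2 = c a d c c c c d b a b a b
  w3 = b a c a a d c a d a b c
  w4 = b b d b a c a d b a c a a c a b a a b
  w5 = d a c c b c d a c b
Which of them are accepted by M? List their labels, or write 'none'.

w1, w4, w5

w1: q4 → q3 → q2 → q0 → q3 → q6 → q1 → q6 → q1 → q6 → q0 → q3 → q4  → end q4, accepted
w2: q4 → q3 → q4 → q2 → q0 → q3 → q1 → q6 → q1 → q1 → q3 → q6 → q3 → q6  → end q6, rejected
w3: q4 → q3 → q4 → q3 → q4 → q1 → q2 → q0 → q2 → q2 → q2 → q0 → q3  → end q3, rejected
w4: q4 → q3 → q6 → q1 → q1 → q3 → q1 → q3 → q2 → q0 → q2 → q0 → q2 → q2 → q0 → q2 → q0 → q2 → q2 → q0  → end q0, accepted
w5: q4 → q2 → q2 → q0 → q3 → q6 → q0 → q4 → q1 → q6 → q4  → end q4, accepted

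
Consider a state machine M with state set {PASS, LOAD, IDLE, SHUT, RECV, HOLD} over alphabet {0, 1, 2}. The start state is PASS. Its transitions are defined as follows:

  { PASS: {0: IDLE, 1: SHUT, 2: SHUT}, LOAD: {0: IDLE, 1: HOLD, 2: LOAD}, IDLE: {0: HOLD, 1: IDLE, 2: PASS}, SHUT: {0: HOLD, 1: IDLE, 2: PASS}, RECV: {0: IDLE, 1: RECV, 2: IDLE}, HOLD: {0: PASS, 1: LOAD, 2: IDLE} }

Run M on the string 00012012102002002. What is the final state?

SHUT

start at PASS
read '0': PASS → IDLE
read '0': IDLE → HOLD
read '0': HOLD → PASS
read '1': PASS → SHUT
read '2': SHUT → PASS
read '0': PASS → IDLE
read '1': IDLE → IDLE
read '2': IDLE → PASS
read '1': PASS → SHUT
read '0': SHUT → HOLD
read '2': HOLD → IDLE
read '0': IDLE → HOLD
read '0': HOLD → PASS
read '2': PASS → SHUT
read '0': SHUT → HOLD
read '0': HOLD → PASS
read '2': PASS → SHUT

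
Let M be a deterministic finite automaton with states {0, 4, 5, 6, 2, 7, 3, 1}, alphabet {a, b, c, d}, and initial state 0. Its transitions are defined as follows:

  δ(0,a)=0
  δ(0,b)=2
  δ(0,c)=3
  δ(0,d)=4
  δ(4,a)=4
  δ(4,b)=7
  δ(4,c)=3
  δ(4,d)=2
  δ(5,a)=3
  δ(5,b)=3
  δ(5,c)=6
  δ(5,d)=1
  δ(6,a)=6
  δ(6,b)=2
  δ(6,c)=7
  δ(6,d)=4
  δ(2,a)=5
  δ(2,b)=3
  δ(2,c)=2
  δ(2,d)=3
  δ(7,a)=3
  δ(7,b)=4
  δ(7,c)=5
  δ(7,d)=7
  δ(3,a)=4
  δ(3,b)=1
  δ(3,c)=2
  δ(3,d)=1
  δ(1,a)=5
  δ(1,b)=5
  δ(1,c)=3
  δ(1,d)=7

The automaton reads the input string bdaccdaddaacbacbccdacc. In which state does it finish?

2

start at 0
read 'b': 0 → 2
read 'd': 2 → 3
read 'a': 3 → 4
read 'c': 4 → 3
read 'c': 3 → 2
read 'd': 2 → 3
read 'a': 3 → 4
read 'd': 4 → 2
read 'd': 2 → 3
read 'a': 3 → 4
read 'a': 4 → 4
read 'c': 4 → 3
read 'b': 3 → 1
read 'a': 1 → 5
read 'c': 5 → 6
read 'b': 6 → 2
read 'c': 2 → 2
read 'c': 2 → 2
read 'd': 2 → 3
read 'a': 3 → 4
read 'c': 4 → 3
read 'c': 3 → 2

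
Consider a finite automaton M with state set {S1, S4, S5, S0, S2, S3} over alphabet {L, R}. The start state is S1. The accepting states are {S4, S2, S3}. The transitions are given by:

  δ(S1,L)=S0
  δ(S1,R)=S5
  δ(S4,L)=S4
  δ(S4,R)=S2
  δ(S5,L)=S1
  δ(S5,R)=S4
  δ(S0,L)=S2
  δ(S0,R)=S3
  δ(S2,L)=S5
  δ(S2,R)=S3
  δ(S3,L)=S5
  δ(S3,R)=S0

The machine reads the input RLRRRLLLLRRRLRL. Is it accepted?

S1 → S5 → S1 → S5 → S4 → S2 → S5 → S1 → S0 → S2 → S3 → S0 → S3 → S5 → S4 → S4
End state S4 is accepting.

Yes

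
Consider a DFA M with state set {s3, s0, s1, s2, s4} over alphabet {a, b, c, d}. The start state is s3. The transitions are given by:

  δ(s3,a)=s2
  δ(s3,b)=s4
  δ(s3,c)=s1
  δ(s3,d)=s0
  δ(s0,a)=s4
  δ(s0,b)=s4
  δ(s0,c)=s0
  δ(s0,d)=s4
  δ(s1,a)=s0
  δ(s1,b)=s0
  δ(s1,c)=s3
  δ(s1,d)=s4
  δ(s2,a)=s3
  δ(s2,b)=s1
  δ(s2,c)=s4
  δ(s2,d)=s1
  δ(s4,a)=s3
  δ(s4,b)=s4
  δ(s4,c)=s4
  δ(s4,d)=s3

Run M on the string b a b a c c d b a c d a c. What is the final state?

s1

s3 → s4 → s3 → s4 → s3 → s1 → s3 → s0 → s4 → s3 → s1 → s4 → s3 → s1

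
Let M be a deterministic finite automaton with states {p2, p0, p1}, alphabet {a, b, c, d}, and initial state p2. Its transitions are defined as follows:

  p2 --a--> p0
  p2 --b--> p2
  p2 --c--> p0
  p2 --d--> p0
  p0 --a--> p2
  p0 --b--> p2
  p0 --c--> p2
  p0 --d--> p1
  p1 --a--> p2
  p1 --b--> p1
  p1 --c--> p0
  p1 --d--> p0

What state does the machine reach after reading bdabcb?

p2

start at p2
read 'b': p2 → p2
read 'd': p2 → p0
read 'a': p0 → p2
read 'b': p2 → p2
read 'c': p2 → p0
read 'b': p0 → p2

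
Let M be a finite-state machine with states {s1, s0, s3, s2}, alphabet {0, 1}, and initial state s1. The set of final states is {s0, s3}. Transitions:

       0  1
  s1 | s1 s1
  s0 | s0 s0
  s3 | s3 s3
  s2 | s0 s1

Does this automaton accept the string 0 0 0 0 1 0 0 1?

s1 → s1 → s1 → s1 → s1 → s1 → s1 → s1 → s1
End state s1 is not accepting.

No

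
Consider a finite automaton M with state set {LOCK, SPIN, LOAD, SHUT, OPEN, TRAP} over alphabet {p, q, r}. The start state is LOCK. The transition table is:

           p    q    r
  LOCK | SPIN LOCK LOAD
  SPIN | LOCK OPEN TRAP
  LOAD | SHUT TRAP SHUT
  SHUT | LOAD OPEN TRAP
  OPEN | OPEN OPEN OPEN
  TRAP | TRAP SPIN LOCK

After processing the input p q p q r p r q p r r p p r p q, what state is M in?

Trace: LOCK -p-> SPIN -q-> OPEN -p-> OPEN -q-> OPEN -r-> OPEN -p-> OPEN -r-> OPEN -q-> OPEN -p-> OPEN -r-> OPEN -r-> OPEN -p-> OPEN -p-> OPEN -r-> OPEN -p-> OPEN -q-> OPEN

OPEN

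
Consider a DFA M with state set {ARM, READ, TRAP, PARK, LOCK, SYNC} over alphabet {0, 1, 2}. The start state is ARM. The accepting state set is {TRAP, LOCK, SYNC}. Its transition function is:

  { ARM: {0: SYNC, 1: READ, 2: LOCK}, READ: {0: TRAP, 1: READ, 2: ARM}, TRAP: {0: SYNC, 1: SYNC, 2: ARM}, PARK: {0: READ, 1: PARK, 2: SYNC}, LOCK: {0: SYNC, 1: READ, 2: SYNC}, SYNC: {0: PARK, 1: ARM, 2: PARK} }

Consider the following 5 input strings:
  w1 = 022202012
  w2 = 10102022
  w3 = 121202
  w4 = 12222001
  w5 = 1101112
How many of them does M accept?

2

w1: ARM → SYNC → PARK → SYNC → PARK → READ → ARM → SYNC → ARM → LOCK  → end LOCK, accepted
w2: ARM → READ → TRAP → SYNC → PARK → SYNC → PARK → SYNC → PARK  → end PARK, rejected
w3: ARM → READ → ARM → READ → ARM → SYNC → PARK  → end PARK, rejected
w4: ARM → READ → ARM → LOCK → SYNC → PARK → READ → TRAP → SYNC  → end SYNC, accepted
w5: ARM → READ → READ → TRAP → SYNC → ARM → READ → ARM  → end ARM, rejected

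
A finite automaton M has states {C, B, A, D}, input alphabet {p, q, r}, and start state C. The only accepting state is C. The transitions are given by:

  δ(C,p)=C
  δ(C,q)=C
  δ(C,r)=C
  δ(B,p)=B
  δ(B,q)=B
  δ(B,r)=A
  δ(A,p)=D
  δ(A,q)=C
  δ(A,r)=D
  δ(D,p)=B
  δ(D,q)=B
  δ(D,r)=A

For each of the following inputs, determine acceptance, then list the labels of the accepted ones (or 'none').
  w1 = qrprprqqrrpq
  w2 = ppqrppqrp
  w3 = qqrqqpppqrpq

w1, w2, w3

w1:
  start at C
  read 'q': C → C
  read 'r': C → C
  read 'p': C → C
  read 'r': C → C
  read 'p': C → C
  read 'r': C → C
  read 'q': C → C
  read 'q': C → C
  read 'r': C → C
  read 'r': C → C
  read 'p': C → C
  read 'q': C → C
  end C, accepted
w2:
  start at C
  read 'p': C → C
  read 'p': C → C
  read 'q': C → C
  read 'r': C → C
  read 'p': C → C
  read 'p': C → C
  read 'q': C → C
  read 'r': C → C
  read 'p': C → C
  end C, accepted
w3:
  start at C
  read 'q': C → C
  read 'q': C → C
  read 'r': C → C
  read 'q': C → C
  read 'q': C → C
  read 'p': C → C
  read 'p': C → C
  read 'p': C → C
  read 'q': C → C
  read 'r': C → C
  read 'p': C → C
  read 'q': C → C
  end C, accepted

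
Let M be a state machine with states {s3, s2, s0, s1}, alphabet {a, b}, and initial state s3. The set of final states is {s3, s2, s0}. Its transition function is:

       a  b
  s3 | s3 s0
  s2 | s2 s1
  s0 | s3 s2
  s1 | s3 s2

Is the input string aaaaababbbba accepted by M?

Trace: s3 -a-> s3 -a-> s3 -a-> s3 -a-> s3 -a-> s3 -b-> s0 -a-> s3 -b-> s0 -b-> s2 -b-> s1 -b-> s2 -a-> s2
End state s2 is accepting.

Yes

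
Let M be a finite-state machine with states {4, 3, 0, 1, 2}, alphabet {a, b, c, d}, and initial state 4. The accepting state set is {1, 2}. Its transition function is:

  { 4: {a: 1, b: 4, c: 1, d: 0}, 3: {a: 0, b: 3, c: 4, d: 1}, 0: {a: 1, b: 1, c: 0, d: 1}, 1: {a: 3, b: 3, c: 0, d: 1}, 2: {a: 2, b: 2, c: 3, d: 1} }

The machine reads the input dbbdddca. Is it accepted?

Yes

Trace: 4 -d-> 0 -b-> 1 -b-> 3 -d-> 1 -d-> 1 -d-> 1 -c-> 0 -a-> 1
End state 1 is accepting.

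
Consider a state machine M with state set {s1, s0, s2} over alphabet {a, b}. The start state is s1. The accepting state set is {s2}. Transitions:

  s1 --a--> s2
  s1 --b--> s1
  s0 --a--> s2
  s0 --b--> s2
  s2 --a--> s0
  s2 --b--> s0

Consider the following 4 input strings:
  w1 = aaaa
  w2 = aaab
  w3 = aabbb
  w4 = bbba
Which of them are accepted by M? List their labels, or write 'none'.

w3, w4

w1: s1 → s2 → s0 → s2 → s0  → end s0, rejected
w2: s1 → s2 → s0 → s2 → s0  → end s0, rejected
w3: s1 → s2 → s0 → s2 → s0 → s2  → end s2, accepted
w4: s1 → s1 → s1 → s1 → s2  → end s2, accepted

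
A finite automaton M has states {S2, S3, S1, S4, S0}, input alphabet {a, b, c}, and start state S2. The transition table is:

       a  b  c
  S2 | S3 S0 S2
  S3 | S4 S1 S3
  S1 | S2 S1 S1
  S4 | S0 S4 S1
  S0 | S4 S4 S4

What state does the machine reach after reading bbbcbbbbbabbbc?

S1

Trace: S2 -b-> S0 -b-> S4 -b-> S4 -c-> S1 -b-> S1 -b-> S1 -b-> S1 -b-> S1 -b-> S1 -a-> S2 -b-> S0 -b-> S4 -b-> S4 -c-> S1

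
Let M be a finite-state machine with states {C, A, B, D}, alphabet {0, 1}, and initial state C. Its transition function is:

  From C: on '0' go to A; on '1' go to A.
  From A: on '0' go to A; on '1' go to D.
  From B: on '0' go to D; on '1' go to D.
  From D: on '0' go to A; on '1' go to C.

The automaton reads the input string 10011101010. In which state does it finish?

A

C → A → A → A → D → C → A → A → D → A → D → A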